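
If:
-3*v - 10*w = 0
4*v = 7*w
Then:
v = 0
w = 0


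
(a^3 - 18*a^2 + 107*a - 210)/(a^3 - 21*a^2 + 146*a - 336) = (a - 5)/(a - 8)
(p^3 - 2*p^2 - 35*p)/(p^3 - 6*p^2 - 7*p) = (p + 5)/(p + 1)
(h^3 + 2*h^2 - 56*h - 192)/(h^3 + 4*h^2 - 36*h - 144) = (h - 8)/(h - 6)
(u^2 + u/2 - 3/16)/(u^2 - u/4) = (u + 3/4)/u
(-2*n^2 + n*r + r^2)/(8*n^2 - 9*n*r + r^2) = (2*n + r)/(-8*n + r)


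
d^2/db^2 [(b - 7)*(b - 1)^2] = 6*b - 18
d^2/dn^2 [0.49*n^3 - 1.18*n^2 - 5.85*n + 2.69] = 2.94*n - 2.36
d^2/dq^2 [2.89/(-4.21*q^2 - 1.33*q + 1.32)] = (102.445298*q^2 + 32.363954*q - 2.89*(8.42*q + 1.33)*(16.84*q + 2.66) - 32.120616)/(4.21*q^2 + 1.33*q - 1.32)^3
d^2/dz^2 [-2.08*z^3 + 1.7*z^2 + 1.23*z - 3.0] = 3.4 - 12.48*z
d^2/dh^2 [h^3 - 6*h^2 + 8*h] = 6*h - 12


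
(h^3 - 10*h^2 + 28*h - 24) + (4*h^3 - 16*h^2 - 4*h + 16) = 5*h^3 - 26*h^2 + 24*h - 8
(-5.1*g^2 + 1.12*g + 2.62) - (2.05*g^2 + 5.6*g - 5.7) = -7.15*g^2 - 4.48*g + 8.32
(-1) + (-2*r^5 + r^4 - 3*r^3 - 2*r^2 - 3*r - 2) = -2*r^5 + r^4 - 3*r^3 - 2*r^2 - 3*r - 3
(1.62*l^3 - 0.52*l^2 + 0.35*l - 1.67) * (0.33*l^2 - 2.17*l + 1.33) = 0.5346*l^5 - 3.687*l^4 + 3.3985*l^3 - 2.0022*l^2 + 4.0894*l - 2.2211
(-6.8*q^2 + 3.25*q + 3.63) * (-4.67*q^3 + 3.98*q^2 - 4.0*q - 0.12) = 31.756*q^5 - 42.2415*q^4 + 23.1829*q^3 + 2.2634*q^2 - 14.91*q - 0.4356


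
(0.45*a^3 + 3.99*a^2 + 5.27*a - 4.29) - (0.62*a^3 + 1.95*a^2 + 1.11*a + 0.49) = -0.17*a^3 + 2.04*a^2 + 4.16*a - 4.78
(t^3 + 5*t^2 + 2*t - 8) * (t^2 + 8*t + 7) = t^5 + 13*t^4 + 49*t^3 + 43*t^2 - 50*t - 56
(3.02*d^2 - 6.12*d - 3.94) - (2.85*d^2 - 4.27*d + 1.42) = 0.17*d^2 - 1.85*d - 5.36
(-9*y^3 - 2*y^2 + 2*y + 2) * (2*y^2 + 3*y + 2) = -18*y^5 - 31*y^4 - 20*y^3 + 6*y^2 + 10*y + 4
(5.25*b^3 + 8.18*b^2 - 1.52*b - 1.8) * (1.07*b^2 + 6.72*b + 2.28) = 5.6175*b^5 + 44.0326*b^4 + 65.3132*b^3 + 6.51*b^2 - 15.5616*b - 4.104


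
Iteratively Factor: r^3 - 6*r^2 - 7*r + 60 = (r - 4)*(r^2 - 2*r - 15) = (r - 4)*(r + 3)*(r - 5)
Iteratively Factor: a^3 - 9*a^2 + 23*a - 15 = (a - 3)*(a^2 - 6*a + 5) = (a - 5)*(a - 3)*(a - 1)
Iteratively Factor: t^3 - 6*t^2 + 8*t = (t)*(t^2 - 6*t + 8) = t*(t - 2)*(t - 4)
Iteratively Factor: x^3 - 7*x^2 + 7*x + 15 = (x - 5)*(x^2 - 2*x - 3) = (x - 5)*(x - 3)*(x + 1)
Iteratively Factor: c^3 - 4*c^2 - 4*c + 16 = (c + 2)*(c^2 - 6*c + 8) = (c - 2)*(c + 2)*(c - 4)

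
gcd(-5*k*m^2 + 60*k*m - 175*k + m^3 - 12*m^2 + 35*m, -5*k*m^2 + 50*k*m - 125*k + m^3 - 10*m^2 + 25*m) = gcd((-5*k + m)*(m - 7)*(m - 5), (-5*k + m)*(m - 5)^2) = 5*k*m - 25*k - m^2 + 5*m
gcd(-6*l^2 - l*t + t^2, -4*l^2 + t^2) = 2*l + t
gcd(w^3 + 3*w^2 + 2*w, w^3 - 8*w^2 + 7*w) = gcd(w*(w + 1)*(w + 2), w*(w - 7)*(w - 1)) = w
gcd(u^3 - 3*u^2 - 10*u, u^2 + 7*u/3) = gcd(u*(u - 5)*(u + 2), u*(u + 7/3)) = u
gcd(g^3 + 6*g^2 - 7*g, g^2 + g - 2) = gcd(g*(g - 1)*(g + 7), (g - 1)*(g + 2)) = g - 1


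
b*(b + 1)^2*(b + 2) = b^4 + 4*b^3 + 5*b^2 + 2*b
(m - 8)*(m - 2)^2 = m^3 - 12*m^2 + 36*m - 32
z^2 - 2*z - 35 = (z - 7)*(z + 5)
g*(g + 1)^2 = g^3 + 2*g^2 + g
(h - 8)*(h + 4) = h^2 - 4*h - 32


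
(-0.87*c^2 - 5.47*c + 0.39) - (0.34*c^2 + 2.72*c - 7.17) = -1.21*c^2 - 8.19*c + 7.56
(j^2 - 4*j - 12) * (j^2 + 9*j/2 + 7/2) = j^4 + j^3/2 - 53*j^2/2 - 68*j - 42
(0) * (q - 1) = 0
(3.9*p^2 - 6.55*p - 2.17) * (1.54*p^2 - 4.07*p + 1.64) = 6.006*p^4 - 25.96*p^3 + 29.7127*p^2 - 1.9101*p - 3.5588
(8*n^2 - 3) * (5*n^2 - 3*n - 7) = 40*n^4 - 24*n^3 - 71*n^2 + 9*n + 21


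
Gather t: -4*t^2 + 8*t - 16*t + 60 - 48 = -4*t^2 - 8*t + 12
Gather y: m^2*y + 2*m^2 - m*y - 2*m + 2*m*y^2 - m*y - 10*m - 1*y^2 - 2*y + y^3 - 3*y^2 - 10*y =2*m^2 - 12*m + y^3 + y^2*(2*m - 4) + y*(m^2 - 2*m - 12)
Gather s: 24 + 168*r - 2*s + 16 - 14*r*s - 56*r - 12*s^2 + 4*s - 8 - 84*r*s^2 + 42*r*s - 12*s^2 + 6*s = 112*r + s^2*(-84*r - 24) + s*(28*r + 8) + 32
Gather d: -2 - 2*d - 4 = -2*d - 6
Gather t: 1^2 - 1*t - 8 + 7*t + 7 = 6*t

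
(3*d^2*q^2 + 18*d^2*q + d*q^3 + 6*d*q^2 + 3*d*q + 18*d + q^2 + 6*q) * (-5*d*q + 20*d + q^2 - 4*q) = -15*d^3*q^3 - 30*d^3*q^2 + 360*d^3*q - 2*d^2*q^4 - 4*d^2*q^3 + 33*d^2*q^2 - 30*d^2*q + 360*d^2 + d*q^5 + 2*d*q^4 - 26*d*q^3 - 4*d*q^2 + 48*d*q + q^4 + 2*q^3 - 24*q^2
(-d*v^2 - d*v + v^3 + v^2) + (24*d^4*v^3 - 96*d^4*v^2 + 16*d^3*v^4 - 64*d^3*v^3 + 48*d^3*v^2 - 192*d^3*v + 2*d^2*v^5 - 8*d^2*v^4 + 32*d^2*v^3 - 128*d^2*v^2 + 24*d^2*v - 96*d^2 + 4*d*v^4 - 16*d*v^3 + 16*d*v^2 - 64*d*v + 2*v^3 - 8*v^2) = 24*d^4*v^3 - 96*d^4*v^2 + 16*d^3*v^4 - 64*d^3*v^3 + 48*d^3*v^2 - 192*d^3*v + 2*d^2*v^5 - 8*d^2*v^4 + 32*d^2*v^3 - 128*d^2*v^2 + 24*d^2*v - 96*d^2 + 4*d*v^4 - 16*d*v^3 + 15*d*v^2 - 65*d*v + 3*v^3 - 7*v^2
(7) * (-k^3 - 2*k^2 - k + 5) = -7*k^3 - 14*k^2 - 7*k + 35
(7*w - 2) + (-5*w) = 2*w - 2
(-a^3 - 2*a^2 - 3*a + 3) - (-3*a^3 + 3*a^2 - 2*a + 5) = 2*a^3 - 5*a^2 - a - 2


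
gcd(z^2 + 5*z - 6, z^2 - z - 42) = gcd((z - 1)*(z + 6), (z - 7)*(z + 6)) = z + 6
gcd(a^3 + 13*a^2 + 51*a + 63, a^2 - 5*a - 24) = a + 3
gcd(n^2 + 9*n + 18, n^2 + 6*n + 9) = n + 3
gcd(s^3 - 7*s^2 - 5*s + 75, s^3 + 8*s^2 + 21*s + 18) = s + 3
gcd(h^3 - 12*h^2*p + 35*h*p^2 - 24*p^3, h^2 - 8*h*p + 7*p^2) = -h + p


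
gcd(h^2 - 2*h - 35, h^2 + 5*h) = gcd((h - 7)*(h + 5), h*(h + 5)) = h + 5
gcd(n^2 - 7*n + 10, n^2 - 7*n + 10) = n^2 - 7*n + 10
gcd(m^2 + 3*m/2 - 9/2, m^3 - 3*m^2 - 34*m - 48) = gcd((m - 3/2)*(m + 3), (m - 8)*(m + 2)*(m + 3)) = m + 3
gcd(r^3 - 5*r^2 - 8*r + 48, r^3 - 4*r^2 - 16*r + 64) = r^2 - 8*r + 16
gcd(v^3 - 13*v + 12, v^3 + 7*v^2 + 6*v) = 1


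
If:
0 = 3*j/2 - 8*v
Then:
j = 16*v/3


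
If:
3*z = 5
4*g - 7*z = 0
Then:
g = 35/12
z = 5/3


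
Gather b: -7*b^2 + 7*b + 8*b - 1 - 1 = -7*b^2 + 15*b - 2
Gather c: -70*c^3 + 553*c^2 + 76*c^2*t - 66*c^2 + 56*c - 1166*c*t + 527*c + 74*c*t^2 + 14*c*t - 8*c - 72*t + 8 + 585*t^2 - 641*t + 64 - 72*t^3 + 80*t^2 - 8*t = -70*c^3 + c^2*(76*t + 487) + c*(74*t^2 - 1152*t + 575) - 72*t^3 + 665*t^2 - 721*t + 72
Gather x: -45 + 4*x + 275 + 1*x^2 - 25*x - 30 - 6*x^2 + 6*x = -5*x^2 - 15*x + 200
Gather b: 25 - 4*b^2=25 - 4*b^2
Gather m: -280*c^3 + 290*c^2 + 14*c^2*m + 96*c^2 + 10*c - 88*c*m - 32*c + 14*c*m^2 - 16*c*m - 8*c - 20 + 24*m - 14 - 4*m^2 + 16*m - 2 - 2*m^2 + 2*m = -280*c^3 + 386*c^2 - 30*c + m^2*(14*c - 6) + m*(14*c^2 - 104*c + 42) - 36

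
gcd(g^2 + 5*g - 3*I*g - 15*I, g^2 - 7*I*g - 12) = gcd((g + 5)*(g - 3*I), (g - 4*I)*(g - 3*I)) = g - 3*I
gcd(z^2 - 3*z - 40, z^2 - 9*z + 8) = z - 8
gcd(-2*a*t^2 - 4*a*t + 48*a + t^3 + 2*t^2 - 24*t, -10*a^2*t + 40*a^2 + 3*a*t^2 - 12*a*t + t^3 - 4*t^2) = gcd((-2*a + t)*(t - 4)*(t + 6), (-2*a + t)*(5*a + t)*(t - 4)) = -2*a*t + 8*a + t^2 - 4*t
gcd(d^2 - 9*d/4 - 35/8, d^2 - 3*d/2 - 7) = d - 7/2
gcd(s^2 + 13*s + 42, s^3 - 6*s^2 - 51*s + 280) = s + 7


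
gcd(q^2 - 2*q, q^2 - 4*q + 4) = q - 2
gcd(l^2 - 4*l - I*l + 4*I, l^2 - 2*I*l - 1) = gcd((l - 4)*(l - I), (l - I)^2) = l - I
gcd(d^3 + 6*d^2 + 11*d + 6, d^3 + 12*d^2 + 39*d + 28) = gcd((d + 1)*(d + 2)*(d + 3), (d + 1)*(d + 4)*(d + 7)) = d + 1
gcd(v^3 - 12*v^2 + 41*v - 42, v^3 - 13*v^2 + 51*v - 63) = v^2 - 10*v + 21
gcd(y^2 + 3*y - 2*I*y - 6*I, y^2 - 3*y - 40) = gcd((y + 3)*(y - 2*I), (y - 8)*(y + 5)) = 1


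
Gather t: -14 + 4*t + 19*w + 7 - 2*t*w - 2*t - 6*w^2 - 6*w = t*(2 - 2*w) - 6*w^2 + 13*w - 7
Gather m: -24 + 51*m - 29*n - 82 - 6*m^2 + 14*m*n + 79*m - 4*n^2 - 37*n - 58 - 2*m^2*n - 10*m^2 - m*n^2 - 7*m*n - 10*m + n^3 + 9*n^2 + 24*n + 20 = m^2*(-2*n - 16) + m*(-n^2 + 7*n + 120) + n^3 + 5*n^2 - 42*n - 144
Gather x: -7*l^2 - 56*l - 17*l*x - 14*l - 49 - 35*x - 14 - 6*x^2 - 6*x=-7*l^2 - 70*l - 6*x^2 + x*(-17*l - 41) - 63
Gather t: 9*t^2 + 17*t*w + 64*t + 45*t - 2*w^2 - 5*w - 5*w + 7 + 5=9*t^2 + t*(17*w + 109) - 2*w^2 - 10*w + 12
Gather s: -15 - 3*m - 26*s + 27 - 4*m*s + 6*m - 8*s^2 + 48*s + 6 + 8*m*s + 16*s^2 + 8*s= 3*m + 8*s^2 + s*(4*m + 30) + 18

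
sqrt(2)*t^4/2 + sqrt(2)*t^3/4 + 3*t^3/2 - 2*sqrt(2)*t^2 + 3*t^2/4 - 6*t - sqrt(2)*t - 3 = (t - 2)*(t + 1/2)*(t + 3*sqrt(2)/2)*(sqrt(2)*t/2 + sqrt(2))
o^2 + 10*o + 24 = (o + 4)*(o + 6)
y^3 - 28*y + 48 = (y - 4)*(y - 2)*(y + 6)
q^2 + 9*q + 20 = (q + 4)*(q + 5)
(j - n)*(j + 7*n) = j^2 + 6*j*n - 7*n^2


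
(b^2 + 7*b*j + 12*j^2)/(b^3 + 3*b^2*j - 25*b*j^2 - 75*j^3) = (b + 4*j)/(b^2 - 25*j^2)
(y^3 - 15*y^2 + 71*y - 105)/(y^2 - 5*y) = y - 10 + 21/y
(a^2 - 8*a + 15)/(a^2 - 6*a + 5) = (a - 3)/(a - 1)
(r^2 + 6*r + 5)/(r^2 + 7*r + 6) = (r + 5)/(r + 6)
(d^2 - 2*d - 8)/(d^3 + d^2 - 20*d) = (d + 2)/(d*(d + 5))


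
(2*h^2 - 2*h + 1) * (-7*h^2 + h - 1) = -14*h^4 + 16*h^3 - 11*h^2 + 3*h - 1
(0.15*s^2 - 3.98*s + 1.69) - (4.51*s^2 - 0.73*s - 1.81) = -4.36*s^2 - 3.25*s + 3.5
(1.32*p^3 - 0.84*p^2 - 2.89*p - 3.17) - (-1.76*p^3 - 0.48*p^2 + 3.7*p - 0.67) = 3.08*p^3 - 0.36*p^2 - 6.59*p - 2.5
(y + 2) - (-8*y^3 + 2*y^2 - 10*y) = 8*y^3 - 2*y^2 + 11*y + 2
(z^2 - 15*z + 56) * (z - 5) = z^3 - 20*z^2 + 131*z - 280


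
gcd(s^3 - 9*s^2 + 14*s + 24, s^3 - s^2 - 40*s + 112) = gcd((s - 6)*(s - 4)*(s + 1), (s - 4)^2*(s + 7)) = s - 4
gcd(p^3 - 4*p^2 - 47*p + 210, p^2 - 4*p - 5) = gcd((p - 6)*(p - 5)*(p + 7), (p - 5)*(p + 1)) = p - 5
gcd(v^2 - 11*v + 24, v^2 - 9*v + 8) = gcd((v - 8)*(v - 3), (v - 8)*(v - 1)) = v - 8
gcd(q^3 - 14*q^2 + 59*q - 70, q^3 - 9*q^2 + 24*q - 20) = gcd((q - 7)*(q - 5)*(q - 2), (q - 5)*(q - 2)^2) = q^2 - 7*q + 10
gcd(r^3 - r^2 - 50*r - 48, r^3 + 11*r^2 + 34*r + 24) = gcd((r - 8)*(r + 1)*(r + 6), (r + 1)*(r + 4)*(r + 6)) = r^2 + 7*r + 6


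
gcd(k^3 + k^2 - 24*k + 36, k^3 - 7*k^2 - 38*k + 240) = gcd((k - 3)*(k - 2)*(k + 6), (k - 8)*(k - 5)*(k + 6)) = k + 6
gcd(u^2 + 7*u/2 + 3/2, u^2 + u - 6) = u + 3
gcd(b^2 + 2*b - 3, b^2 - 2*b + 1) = b - 1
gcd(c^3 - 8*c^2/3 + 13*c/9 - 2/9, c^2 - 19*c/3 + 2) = c - 1/3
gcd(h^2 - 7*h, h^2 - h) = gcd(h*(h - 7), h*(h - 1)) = h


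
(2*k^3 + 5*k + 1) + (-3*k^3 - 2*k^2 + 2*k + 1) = -k^3 - 2*k^2 + 7*k + 2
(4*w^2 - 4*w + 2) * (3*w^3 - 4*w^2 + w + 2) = 12*w^5 - 28*w^4 + 26*w^3 - 4*w^2 - 6*w + 4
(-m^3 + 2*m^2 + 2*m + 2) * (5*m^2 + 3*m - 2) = -5*m^5 + 7*m^4 + 18*m^3 + 12*m^2 + 2*m - 4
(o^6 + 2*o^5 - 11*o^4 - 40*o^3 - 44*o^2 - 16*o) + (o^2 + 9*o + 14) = o^6 + 2*o^5 - 11*o^4 - 40*o^3 - 43*o^2 - 7*o + 14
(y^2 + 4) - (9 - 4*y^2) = 5*y^2 - 5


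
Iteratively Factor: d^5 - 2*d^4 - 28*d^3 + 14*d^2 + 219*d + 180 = (d + 1)*(d^4 - 3*d^3 - 25*d^2 + 39*d + 180) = (d + 1)*(d + 3)*(d^3 - 6*d^2 - 7*d + 60) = (d - 4)*(d + 1)*(d + 3)*(d^2 - 2*d - 15) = (d - 4)*(d + 1)*(d + 3)^2*(d - 5)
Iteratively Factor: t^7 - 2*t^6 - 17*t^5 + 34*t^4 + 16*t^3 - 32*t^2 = (t)*(t^6 - 2*t^5 - 17*t^4 + 34*t^3 + 16*t^2 - 32*t) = t*(t + 4)*(t^5 - 6*t^4 + 7*t^3 + 6*t^2 - 8*t) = t*(t - 1)*(t + 4)*(t^4 - 5*t^3 + 2*t^2 + 8*t) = t*(t - 4)*(t - 1)*(t + 4)*(t^3 - t^2 - 2*t) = t*(t - 4)*(t - 1)*(t + 1)*(t + 4)*(t^2 - 2*t) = t^2*(t - 4)*(t - 1)*(t + 1)*(t + 4)*(t - 2)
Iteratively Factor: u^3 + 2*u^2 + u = (u)*(u^2 + 2*u + 1) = u*(u + 1)*(u + 1)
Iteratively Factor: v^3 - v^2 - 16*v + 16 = (v - 4)*(v^2 + 3*v - 4) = (v - 4)*(v + 4)*(v - 1)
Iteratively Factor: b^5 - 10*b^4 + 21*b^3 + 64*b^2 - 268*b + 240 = (b + 3)*(b^4 - 13*b^3 + 60*b^2 - 116*b + 80) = (b - 5)*(b + 3)*(b^3 - 8*b^2 + 20*b - 16) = (b - 5)*(b - 2)*(b + 3)*(b^2 - 6*b + 8) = (b - 5)*(b - 2)^2*(b + 3)*(b - 4)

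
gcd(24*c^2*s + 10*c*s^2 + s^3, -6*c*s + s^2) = s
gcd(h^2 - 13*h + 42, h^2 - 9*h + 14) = h - 7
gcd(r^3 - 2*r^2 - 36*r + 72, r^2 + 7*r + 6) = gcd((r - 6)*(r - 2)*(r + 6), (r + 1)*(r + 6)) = r + 6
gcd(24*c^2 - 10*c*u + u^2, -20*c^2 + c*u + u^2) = -4*c + u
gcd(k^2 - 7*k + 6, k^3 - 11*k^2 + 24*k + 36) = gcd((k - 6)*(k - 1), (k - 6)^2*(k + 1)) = k - 6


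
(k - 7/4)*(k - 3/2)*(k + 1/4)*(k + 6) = k^4 + 3*k^3 - 259*k^2/16 + 369*k/32 + 63/16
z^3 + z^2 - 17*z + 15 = (z - 3)*(z - 1)*(z + 5)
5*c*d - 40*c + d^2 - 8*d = (5*c + d)*(d - 8)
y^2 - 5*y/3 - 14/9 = (y - 7/3)*(y + 2/3)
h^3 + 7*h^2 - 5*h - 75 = (h - 3)*(h + 5)^2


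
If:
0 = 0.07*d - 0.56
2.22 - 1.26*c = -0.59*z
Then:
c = 0.468253968253968*z + 1.76190476190476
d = 8.00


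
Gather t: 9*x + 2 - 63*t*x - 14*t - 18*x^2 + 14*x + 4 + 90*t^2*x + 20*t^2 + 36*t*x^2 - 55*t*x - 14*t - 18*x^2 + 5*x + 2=t^2*(90*x + 20) + t*(36*x^2 - 118*x - 28) - 36*x^2 + 28*x + 8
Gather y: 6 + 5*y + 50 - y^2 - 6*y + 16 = -y^2 - y + 72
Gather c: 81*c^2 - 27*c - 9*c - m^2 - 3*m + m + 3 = 81*c^2 - 36*c - m^2 - 2*m + 3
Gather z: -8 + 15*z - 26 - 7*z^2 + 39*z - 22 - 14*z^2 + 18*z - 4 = -21*z^2 + 72*z - 60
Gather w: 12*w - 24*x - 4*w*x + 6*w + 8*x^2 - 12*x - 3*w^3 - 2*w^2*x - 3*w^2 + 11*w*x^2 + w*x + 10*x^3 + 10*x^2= -3*w^3 + w^2*(-2*x - 3) + w*(11*x^2 - 3*x + 18) + 10*x^3 + 18*x^2 - 36*x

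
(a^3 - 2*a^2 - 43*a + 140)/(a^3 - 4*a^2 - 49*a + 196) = (a - 5)/(a - 7)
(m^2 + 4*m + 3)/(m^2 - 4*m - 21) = (m + 1)/(m - 7)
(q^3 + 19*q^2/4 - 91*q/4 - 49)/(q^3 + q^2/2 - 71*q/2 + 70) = (4*q + 7)/(2*(2*q - 5))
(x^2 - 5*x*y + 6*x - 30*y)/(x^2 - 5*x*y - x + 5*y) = (x + 6)/(x - 1)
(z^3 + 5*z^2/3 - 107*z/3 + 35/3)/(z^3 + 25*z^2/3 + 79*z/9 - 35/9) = 3*(z - 5)/(3*z + 5)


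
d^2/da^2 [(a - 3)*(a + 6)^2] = 6*a + 18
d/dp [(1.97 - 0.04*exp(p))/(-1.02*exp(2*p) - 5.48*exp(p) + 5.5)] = (-0.0408*exp(2*p) + 4.0188*exp(p) + 10.5756)*exp(p)/(1.0404*exp(4*p) + 11.1792*exp(3*p) + 18.8104*exp(2*p) - 60.28*exp(p) + 30.25)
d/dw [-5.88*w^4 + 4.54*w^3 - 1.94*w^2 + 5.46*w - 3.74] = -23.52*w^3 + 13.62*w^2 - 3.88*w + 5.46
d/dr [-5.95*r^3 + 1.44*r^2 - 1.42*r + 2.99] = -17.85*r^2 + 2.88*r - 1.42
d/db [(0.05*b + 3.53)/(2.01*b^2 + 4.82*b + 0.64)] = (0.1005*b^2 + 0.241*b - (0.05*b + 3.53)*(4.02*b + 4.82) + 0.032)/(2.01*b^2 + 4.82*b + 0.64)^2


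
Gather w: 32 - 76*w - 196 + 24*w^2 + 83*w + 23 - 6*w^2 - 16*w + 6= 18*w^2 - 9*w - 135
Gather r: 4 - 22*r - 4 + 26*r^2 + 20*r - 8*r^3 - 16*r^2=-8*r^3 + 10*r^2 - 2*r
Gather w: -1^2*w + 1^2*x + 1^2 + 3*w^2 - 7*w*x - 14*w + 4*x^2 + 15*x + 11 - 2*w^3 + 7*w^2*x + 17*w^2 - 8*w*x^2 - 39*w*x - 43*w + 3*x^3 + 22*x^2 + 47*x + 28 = -2*w^3 + w^2*(7*x + 20) + w*(-8*x^2 - 46*x - 58) + 3*x^3 + 26*x^2 + 63*x + 40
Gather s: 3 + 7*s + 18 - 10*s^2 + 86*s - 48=-10*s^2 + 93*s - 27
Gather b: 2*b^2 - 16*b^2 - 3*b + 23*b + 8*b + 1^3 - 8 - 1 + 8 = -14*b^2 + 28*b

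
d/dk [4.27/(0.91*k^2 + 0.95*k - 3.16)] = (-7.7714*k - 4.0565)/(0.91*k^2 + 0.95*k - 3.16)^2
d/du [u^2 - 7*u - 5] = 2*u - 7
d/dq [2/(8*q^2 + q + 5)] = 2*(-16*q - 1)/(8*q^2 + q + 5)^2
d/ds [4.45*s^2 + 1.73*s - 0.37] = 8.9*s + 1.73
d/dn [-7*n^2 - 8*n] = -14*n - 8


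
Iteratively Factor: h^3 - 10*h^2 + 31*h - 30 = (h - 5)*(h^2 - 5*h + 6) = (h - 5)*(h - 2)*(h - 3)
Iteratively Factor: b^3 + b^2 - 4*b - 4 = (b - 2)*(b^2 + 3*b + 2) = (b - 2)*(b + 2)*(b + 1)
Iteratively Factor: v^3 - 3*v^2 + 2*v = (v)*(v^2 - 3*v + 2) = v*(v - 1)*(v - 2)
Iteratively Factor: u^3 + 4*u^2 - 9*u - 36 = (u + 3)*(u^2 + u - 12) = (u + 3)*(u + 4)*(u - 3)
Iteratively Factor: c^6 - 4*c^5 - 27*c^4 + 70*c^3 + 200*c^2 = (c)*(c^5 - 4*c^4 - 27*c^3 + 70*c^2 + 200*c) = c*(c + 2)*(c^4 - 6*c^3 - 15*c^2 + 100*c) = c*(c - 5)*(c + 2)*(c^3 - c^2 - 20*c) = c^2*(c - 5)*(c + 2)*(c^2 - c - 20) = c^2*(c - 5)^2*(c + 2)*(c + 4)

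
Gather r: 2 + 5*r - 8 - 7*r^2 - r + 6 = -7*r^2 + 4*r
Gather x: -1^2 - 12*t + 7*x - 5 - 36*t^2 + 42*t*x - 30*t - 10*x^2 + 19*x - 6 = -36*t^2 - 42*t - 10*x^2 + x*(42*t + 26) - 12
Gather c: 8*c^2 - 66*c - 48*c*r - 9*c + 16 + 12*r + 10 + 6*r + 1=8*c^2 + c*(-48*r - 75) + 18*r + 27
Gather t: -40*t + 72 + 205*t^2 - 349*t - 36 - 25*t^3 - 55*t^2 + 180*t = -25*t^3 + 150*t^2 - 209*t + 36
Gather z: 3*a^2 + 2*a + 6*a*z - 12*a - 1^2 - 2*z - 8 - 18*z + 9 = 3*a^2 - 10*a + z*(6*a - 20)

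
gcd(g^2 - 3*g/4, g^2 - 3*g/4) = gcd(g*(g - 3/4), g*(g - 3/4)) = g^2 - 3*g/4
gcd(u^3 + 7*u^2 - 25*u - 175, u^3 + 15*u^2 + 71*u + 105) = u^2 + 12*u + 35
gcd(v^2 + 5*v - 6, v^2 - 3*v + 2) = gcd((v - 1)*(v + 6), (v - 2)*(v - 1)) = v - 1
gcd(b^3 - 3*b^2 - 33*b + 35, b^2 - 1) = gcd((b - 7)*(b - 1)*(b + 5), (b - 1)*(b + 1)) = b - 1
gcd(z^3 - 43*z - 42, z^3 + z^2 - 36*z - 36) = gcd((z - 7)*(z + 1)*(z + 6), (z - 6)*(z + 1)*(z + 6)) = z^2 + 7*z + 6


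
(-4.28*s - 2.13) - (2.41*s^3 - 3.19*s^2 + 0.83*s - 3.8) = -2.41*s^3 + 3.19*s^2 - 5.11*s + 1.67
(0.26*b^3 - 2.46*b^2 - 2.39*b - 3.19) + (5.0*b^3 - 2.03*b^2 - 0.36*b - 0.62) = 5.26*b^3 - 4.49*b^2 - 2.75*b - 3.81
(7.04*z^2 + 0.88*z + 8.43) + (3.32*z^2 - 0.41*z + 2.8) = 10.36*z^2 + 0.47*z + 11.23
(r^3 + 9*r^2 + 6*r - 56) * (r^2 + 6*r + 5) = r^5 + 15*r^4 + 65*r^3 + 25*r^2 - 306*r - 280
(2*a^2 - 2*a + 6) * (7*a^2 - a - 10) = 14*a^4 - 16*a^3 + 24*a^2 + 14*a - 60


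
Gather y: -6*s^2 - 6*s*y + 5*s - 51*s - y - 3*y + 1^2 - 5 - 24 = -6*s^2 - 46*s + y*(-6*s - 4) - 28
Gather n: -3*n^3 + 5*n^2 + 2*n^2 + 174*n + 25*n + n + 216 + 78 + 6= -3*n^3 + 7*n^2 + 200*n + 300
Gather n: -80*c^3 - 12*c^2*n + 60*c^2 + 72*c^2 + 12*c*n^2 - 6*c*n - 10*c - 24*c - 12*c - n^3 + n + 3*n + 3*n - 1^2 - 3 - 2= -80*c^3 + 132*c^2 + 12*c*n^2 - 46*c - n^3 + n*(-12*c^2 - 6*c + 7) - 6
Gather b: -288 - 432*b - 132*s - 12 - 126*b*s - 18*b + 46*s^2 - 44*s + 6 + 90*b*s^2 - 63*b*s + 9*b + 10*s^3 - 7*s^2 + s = b*(90*s^2 - 189*s - 441) + 10*s^3 + 39*s^2 - 175*s - 294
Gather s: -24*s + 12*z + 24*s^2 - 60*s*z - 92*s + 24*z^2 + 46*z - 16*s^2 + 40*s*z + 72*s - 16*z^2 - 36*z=8*s^2 + s*(-20*z - 44) + 8*z^2 + 22*z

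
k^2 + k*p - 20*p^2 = (k - 4*p)*(k + 5*p)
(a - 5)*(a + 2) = a^2 - 3*a - 10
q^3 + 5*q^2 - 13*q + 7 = (q - 1)^2*(q + 7)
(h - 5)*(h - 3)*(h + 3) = h^3 - 5*h^2 - 9*h + 45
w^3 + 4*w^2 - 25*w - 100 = (w - 5)*(w + 4)*(w + 5)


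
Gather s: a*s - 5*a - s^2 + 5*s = -5*a - s^2 + s*(a + 5)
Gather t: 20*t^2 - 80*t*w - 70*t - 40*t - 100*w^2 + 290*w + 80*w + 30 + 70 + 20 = 20*t^2 + t*(-80*w - 110) - 100*w^2 + 370*w + 120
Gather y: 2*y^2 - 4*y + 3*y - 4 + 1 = 2*y^2 - y - 3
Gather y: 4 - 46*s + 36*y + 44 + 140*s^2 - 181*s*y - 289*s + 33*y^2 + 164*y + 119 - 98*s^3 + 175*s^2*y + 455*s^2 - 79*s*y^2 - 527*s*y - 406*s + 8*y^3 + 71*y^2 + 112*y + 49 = -98*s^3 + 595*s^2 - 741*s + 8*y^3 + y^2*(104 - 79*s) + y*(175*s^2 - 708*s + 312) + 216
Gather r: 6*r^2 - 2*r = 6*r^2 - 2*r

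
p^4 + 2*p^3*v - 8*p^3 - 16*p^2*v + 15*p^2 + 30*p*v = p*(p - 5)*(p - 3)*(p + 2*v)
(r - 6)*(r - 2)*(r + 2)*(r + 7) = r^4 + r^3 - 46*r^2 - 4*r + 168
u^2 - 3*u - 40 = (u - 8)*(u + 5)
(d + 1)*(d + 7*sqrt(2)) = d^2 + d + 7*sqrt(2)*d + 7*sqrt(2)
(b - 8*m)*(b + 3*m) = b^2 - 5*b*m - 24*m^2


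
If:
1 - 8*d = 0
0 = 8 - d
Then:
No Solution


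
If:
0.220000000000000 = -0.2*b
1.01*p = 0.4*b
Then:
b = -1.10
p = -0.44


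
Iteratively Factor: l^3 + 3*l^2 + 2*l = (l)*(l^2 + 3*l + 2) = l*(l + 1)*(l + 2)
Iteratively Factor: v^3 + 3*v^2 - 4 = (v + 2)*(v^2 + v - 2) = (v - 1)*(v + 2)*(v + 2)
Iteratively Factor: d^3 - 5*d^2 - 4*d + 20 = (d - 2)*(d^2 - 3*d - 10) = (d - 5)*(d - 2)*(d + 2)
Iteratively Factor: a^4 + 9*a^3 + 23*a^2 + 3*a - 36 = (a + 4)*(a^3 + 5*a^2 + 3*a - 9) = (a + 3)*(a + 4)*(a^2 + 2*a - 3) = (a + 3)^2*(a + 4)*(a - 1)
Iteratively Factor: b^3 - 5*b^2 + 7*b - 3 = (b - 1)*(b^2 - 4*b + 3) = (b - 3)*(b - 1)*(b - 1)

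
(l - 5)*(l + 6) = l^2 + l - 30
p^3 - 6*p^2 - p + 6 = (p - 6)*(p - 1)*(p + 1)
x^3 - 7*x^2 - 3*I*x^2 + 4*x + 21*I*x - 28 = (x - 7)*(x - 4*I)*(x + I)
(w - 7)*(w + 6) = w^2 - w - 42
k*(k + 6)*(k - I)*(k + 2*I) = k^4 + 6*k^3 + I*k^3 + 2*k^2 + 6*I*k^2 + 12*k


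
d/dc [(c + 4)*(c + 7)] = 2*c + 11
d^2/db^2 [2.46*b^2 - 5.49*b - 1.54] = 4.92000000000000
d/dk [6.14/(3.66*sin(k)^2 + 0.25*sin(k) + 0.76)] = -(44.9448*sin(k) + 1.535)*cos(k)/(3.66*sin(k)^2 + 0.25*sin(k) + 0.76)^2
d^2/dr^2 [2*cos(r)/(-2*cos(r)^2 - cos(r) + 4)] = 4*(-(1 - cos(r)^2)^2 + 2*cos(r)^5 + 20*cos(r)^3 - 16*cos(r) - 3)/(2*cos(r)^2 + cos(r) - 4)^3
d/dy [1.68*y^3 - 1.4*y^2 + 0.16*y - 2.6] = 5.04*y^2 - 2.8*y + 0.16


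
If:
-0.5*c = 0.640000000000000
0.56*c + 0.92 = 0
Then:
No Solution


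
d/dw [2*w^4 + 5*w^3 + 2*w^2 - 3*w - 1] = 8*w^3 + 15*w^2 + 4*w - 3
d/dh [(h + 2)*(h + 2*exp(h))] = 2*h*exp(h) + 2*h + 6*exp(h) + 2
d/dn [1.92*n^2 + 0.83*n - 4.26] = 3.84*n + 0.83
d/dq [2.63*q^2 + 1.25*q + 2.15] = 5.26*q + 1.25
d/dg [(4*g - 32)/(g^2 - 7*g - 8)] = -4/(g^2 + 2*g + 1)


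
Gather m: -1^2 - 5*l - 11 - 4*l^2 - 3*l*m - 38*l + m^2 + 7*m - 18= -4*l^2 - 43*l + m^2 + m*(7 - 3*l) - 30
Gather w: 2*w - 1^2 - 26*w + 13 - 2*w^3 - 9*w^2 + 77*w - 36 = -2*w^3 - 9*w^2 + 53*w - 24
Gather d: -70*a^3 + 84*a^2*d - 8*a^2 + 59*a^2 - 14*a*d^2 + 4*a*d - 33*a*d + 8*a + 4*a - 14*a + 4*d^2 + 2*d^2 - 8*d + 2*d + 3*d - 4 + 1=-70*a^3 + 51*a^2 - 2*a + d^2*(6 - 14*a) + d*(84*a^2 - 29*a - 3) - 3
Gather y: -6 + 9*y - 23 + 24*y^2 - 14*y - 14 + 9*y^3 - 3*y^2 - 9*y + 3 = 9*y^3 + 21*y^2 - 14*y - 40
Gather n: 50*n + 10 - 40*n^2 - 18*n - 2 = -40*n^2 + 32*n + 8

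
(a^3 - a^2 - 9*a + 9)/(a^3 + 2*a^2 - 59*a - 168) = (a^2 - 4*a + 3)/(a^2 - a - 56)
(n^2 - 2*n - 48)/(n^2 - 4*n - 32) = (n + 6)/(n + 4)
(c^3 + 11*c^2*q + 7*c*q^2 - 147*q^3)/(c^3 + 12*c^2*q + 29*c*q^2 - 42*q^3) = (-c^2 - 4*c*q + 21*q^2)/(-c^2 - 5*c*q + 6*q^2)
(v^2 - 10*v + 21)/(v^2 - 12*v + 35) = (v - 3)/(v - 5)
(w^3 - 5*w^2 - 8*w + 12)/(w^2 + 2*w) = w - 7 + 6/w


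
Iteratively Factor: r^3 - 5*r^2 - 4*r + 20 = (r - 2)*(r^2 - 3*r - 10) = (r - 5)*(r - 2)*(r + 2)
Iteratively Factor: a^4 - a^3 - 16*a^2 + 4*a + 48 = (a - 2)*(a^3 + a^2 - 14*a - 24) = (a - 2)*(a + 2)*(a^2 - a - 12) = (a - 4)*(a - 2)*(a + 2)*(a + 3)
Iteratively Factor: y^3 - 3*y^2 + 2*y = (y - 1)*(y^2 - 2*y) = (y - 2)*(y - 1)*(y)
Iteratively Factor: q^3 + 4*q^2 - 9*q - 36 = (q + 3)*(q^2 + q - 12) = (q + 3)*(q + 4)*(q - 3)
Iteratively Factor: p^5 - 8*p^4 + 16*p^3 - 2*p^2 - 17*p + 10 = (p + 1)*(p^4 - 9*p^3 + 25*p^2 - 27*p + 10) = (p - 1)*(p + 1)*(p^3 - 8*p^2 + 17*p - 10) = (p - 5)*(p - 1)*(p + 1)*(p^2 - 3*p + 2) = (p - 5)*(p - 2)*(p - 1)*(p + 1)*(p - 1)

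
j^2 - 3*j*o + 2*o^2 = (j - 2*o)*(j - o)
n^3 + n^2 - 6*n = n*(n - 2)*(n + 3)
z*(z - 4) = z^2 - 4*z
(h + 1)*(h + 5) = h^2 + 6*h + 5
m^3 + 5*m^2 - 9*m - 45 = (m - 3)*(m + 3)*(m + 5)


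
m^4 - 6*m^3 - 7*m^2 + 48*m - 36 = (m - 6)*(m - 2)*(m - 1)*(m + 3)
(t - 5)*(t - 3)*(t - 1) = t^3 - 9*t^2 + 23*t - 15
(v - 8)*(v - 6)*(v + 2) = v^3 - 12*v^2 + 20*v + 96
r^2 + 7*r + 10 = (r + 2)*(r + 5)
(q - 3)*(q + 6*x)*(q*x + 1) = q^3*x + 6*q^2*x^2 - 3*q^2*x + q^2 - 18*q*x^2 + 6*q*x - 3*q - 18*x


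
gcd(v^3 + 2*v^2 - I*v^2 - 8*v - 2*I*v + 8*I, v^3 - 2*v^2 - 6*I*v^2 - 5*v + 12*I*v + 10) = v^2 + v*(-2 - I) + 2*I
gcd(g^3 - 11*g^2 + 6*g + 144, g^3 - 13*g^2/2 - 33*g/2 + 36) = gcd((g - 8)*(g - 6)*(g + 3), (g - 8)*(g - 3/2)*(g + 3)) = g^2 - 5*g - 24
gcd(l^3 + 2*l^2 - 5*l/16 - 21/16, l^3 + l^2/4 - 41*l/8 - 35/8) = l^2 + 11*l/4 + 7/4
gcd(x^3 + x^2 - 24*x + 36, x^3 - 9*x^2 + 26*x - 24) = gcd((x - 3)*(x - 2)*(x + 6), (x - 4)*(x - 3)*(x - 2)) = x^2 - 5*x + 6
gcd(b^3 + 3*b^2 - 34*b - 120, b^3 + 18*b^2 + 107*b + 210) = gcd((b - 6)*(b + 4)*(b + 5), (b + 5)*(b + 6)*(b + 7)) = b + 5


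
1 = 1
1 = 1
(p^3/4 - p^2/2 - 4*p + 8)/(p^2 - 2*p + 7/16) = 4*(p^3 - 2*p^2 - 16*p + 32)/(16*p^2 - 32*p + 7)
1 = 1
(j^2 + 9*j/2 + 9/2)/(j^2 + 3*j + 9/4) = 2*(j + 3)/(2*j + 3)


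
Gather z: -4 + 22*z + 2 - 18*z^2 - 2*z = -18*z^2 + 20*z - 2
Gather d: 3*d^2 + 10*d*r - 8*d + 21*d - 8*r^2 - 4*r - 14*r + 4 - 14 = 3*d^2 + d*(10*r + 13) - 8*r^2 - 18*r - 10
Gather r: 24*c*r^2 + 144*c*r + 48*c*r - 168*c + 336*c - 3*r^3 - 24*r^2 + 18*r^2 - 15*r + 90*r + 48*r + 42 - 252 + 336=168*c - 3*r^3 + r^2*(24*c - 6) + r*(192*c + 123) + 126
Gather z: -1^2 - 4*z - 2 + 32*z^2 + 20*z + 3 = 32*z^2 + 16*z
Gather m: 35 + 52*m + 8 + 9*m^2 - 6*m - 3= 9*m^2 + 46*m + 40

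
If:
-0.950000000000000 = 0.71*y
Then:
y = -1.34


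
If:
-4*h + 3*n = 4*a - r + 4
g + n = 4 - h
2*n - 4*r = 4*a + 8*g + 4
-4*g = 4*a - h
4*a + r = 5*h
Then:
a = 185/183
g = -136/183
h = 196/183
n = 224/61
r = 80/61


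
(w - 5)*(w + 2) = w^2 - 3*w - 10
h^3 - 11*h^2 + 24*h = h*(h - 8)*(h - 3)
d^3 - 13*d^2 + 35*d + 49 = (d - 7)^2*(d + 1)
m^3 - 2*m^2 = m^2*(m - 2)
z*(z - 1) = z^2 - z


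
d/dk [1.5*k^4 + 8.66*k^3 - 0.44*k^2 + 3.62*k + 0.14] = 6.0*k^3 + 25.98*k^2 - 0.88*k + 3.62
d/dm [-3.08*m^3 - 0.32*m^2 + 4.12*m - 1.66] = -9.24*m^2 - 0.64*m + 4.12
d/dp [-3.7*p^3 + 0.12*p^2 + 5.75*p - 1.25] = -11.1*p^2 + 0.24*p + 5.75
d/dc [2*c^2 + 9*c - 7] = 4*c + 9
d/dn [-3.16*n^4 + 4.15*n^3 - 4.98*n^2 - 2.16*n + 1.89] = -12.64*n^3 + 12.45*n^2 - 9.96*n - 2.16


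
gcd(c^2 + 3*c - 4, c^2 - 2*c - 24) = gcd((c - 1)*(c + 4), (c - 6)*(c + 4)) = c + 4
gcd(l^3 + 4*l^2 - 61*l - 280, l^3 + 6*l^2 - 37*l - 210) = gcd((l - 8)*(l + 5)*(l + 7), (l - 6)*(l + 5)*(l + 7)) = l^2 + 12*l + 35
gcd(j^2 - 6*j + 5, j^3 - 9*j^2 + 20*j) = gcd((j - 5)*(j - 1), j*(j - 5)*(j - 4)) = j - 5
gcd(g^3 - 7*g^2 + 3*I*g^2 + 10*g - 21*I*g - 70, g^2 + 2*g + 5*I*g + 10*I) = g + 5*I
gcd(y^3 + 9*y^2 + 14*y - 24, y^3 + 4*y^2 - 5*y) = y - 1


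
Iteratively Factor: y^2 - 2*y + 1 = (y - 1)*(y - 1)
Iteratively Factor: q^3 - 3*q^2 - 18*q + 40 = (q + 4)*(q^2 - 7*q + 10) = (q - 5)*(q + 4)*(q - 2)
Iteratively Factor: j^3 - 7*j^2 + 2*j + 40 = (j + 2)*(j^2 - 9*j + 20) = (j - 5)*(j + 2)*(j - 4)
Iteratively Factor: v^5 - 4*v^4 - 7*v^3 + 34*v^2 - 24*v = (v - 2)*(v^4 - 2*v^3 - 11*v^2 + 12*v) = (v - 2)*(v + 3)*(v^3 - 5*v^2 + 4*v) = v*(v - 2)*(v + 3)*(v^2 - 5*v + 4) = v*(v - 2)*(v - 1)*(v + 3)*(v - 4)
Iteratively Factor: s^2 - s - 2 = (s + 1)*(s - 2)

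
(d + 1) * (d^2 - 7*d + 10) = d^3 - 6*d^2 + 3*d + 10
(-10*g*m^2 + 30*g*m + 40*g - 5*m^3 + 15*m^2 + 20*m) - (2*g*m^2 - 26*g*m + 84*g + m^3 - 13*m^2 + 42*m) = -12*g*m^2 + 56*g*m - 44*g - 6*m^3 + 28*m^2 - 22*m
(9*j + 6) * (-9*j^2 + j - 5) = -81*j^3 - 45*j^2 - 39*j - 30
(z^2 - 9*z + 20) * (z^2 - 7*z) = z^4 - 16*z^3 + 83*z^2 - 140*z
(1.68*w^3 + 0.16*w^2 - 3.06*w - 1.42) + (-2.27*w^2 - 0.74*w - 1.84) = 1.68*w^3 - 2.11*w^2 - 3.8*w - 3.26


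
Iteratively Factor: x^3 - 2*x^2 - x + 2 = (x + 1)*(x^2 - 3*x + 2) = (x - 1)*(x + 1)*(x - 2)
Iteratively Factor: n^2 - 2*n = (n)*(n - 2)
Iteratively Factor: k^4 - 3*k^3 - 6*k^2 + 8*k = (k - 1)*(k^3 - 2*k^2 - 8*k) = (k - 4)*(k - 1)*(k^2 + 2*k) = (k - 4)*(k - 1)*(k + 2)*(k)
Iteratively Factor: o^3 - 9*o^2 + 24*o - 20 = (o - 5)*(o^2 - 4*o + 4) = (o - 5)*(o - 2)*(o - 2)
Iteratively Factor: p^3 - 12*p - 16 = (p + 2)*(p^2 - 2*p - 8) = (p - 4)*(p + 2)*(p + 2)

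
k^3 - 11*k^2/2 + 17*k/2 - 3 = (k - 3)*(k - 2)*(k - 1/2)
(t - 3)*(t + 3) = t^2 - 9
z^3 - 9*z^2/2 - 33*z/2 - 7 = (z - 7)*(z + 1/2)*(z + 2)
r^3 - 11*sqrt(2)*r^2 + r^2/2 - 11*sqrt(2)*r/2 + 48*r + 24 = (r + 1/2)*(r - 8*sqrt(2))*(r - 3*sqrt(2))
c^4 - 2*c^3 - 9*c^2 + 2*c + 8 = (c - 4)*(c - 1)*(c + 1)*(c + 2)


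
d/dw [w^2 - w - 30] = 2*w - 1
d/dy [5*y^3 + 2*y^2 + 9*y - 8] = 15*y^2 + 4*y + 9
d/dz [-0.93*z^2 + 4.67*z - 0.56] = 4.67 - 1.86*z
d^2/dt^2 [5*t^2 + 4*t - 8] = 10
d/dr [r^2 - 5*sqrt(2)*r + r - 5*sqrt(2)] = 2*r - 5*sqrt(2) + 1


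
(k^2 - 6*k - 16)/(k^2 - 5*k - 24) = (k + 2)/(k + 3)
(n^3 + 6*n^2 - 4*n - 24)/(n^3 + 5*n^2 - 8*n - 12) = (n + 2)/(n + 1)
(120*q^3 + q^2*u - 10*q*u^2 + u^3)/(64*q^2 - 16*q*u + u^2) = (15*q^2 + 2*q*u - u^2)/(8*q - u)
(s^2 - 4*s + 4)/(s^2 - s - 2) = (s - 2)/(s + 1)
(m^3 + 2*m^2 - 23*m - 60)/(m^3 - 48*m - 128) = (m^2 - 2*m - 15)/(m^2 - 4*m - 32)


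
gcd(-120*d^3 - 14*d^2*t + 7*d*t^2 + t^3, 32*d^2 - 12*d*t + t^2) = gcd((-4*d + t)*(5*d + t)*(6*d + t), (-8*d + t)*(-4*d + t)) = -4*d + t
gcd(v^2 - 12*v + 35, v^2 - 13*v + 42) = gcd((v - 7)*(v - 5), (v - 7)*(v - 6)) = v - 7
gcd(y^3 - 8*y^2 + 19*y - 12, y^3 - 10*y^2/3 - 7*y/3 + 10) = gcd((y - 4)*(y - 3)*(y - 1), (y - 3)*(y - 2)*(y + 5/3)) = y - 3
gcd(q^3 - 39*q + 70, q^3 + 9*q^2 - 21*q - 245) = q^2 + 2*q - 35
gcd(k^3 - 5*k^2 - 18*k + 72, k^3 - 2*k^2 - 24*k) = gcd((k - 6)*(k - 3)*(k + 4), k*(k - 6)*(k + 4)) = k^2 - 2*k - 24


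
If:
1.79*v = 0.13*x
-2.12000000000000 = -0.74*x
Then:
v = 0.21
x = 2.86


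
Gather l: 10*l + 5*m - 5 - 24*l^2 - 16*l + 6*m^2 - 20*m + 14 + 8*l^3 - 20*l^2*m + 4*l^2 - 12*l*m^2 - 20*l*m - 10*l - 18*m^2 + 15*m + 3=8*l^3 + l^2*(-20*m - 20) + l*(-12*m^2 - 20*m - 16) - 12*m^2 + 12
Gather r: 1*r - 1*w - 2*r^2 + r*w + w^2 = -2*r^2 + r*(w + 1) + w^2 - w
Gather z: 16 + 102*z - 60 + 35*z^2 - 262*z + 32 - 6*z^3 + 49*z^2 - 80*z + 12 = -6*z^3 + 84*z^2 - 240*z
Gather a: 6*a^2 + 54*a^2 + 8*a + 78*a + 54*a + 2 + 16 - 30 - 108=60*a^2 + 140*a - 120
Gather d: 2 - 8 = -6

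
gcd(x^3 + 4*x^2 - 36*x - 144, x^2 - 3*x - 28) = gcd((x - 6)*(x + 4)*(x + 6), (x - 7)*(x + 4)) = x + 4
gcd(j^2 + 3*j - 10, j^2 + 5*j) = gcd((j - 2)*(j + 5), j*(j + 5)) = j + 5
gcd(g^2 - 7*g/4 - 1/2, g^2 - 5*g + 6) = g - 2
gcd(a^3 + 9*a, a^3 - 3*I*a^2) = a^2 - 3*I*a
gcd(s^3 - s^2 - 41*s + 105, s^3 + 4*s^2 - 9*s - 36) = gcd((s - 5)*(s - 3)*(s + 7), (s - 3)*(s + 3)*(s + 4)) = s - 3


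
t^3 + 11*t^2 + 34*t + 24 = (t + 1)*(t + 4)*(t + 6)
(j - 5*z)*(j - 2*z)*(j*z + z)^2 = j^4*z^2 - 7*j^3*z^3 + 2*j^3*z^2 + 10*j^2*z^4 - 14*j^2*z^3 + j^2*z^2 + 20*j*z^4 - 7*j*z^3 + 10*z^4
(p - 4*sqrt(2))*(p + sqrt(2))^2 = p^3 - 2*sqrt(2)*p^2 - 14*p - 8*sqrt(2)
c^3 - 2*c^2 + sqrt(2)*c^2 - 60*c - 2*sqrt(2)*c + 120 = (c - 2)*(c - 5*sqrt(2))*(c + 6*sqrt(2))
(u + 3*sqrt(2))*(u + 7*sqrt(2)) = u^2 + 10*sqrt(2)*u + 42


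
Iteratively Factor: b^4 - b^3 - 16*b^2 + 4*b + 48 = (b - 2)*(b^3 + b^2 - 14*b - 24) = (b - 4)*(b - 2)*(b^2 + 5*b + 6) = (b - 4)*(b - 2)*(b + 3)*(b + 2)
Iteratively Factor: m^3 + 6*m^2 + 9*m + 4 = (m + 4)*(m^2 + 2*m + 1) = (m + 1)*(m + 4)*(m + 1)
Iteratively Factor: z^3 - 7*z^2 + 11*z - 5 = (z - 1)*(z^2 - 6*z + 5) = (z - 1)^2*(z - 5)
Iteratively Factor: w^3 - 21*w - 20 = (w - 5)*(w^2 + 5*w + 4) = (w - 5)*(w + 1)*(w + 4)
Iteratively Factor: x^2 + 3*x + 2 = (x + 2)*(x + 1)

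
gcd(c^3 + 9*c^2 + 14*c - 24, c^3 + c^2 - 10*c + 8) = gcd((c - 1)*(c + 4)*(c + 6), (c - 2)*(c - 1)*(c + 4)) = c^2 + 3*c - 4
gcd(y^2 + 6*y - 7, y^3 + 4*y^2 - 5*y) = y - 1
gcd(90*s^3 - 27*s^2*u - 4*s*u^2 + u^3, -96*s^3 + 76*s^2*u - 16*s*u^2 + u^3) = 6*s - u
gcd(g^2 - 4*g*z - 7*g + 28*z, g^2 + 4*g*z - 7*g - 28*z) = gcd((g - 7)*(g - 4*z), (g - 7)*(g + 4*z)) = g - 7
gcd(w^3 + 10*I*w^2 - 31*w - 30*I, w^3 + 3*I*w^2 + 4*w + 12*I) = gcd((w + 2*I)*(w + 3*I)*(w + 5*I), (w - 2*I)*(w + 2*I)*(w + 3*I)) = w^2 + 5*I*w - 6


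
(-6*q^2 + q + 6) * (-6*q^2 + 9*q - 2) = 36*q^4 - 60*q^3 - 15*q^2 + 52*q - 12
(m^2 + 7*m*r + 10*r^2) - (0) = m^2 + 7*m*r + 10*r^2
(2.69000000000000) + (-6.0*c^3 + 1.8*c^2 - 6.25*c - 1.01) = -6.0*c^3 + 1.8*c^2 - 6.25*c + 1.68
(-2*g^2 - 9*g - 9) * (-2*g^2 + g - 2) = 4*g^4 + 16*g^3 + 13*g^2 + 9*g + 18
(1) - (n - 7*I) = -n + 1 + 7*I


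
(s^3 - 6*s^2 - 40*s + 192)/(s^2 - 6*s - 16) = (s^2 + 2*s - 24)/(s + 2)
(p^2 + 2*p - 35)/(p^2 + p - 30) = (p + 7)/(p + 6)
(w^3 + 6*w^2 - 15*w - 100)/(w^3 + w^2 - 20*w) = (w + 5)/w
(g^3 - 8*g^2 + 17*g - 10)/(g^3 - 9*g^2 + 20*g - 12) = (g - 5)/(g - 6)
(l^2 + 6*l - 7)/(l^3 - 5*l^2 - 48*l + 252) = (l - 1)/(l^2 - 12*l + 36)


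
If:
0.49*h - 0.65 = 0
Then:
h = 1.33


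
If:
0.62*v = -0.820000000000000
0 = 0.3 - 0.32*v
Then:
No Solution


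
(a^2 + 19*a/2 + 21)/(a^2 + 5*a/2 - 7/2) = (a + 6)/(a - 1)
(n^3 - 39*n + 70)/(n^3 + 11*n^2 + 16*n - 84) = (n - 5)/(n + 6)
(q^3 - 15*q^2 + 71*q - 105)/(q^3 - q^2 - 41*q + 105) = (q - 7)/(q + 7)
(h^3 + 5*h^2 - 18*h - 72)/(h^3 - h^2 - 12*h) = (h + 6)/h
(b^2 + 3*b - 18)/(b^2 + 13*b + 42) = (b - 3)/(b + 7)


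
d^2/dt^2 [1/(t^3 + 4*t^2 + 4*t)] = 4*(3*t^2 + 4*t + 2)/(t^3*(t^4 + 8*t^3 + 24*t^2 + 32*t + 16))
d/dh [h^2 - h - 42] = 2*h - 1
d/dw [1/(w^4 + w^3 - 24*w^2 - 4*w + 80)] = (-4*w^3 - 3*w^2 + 48*w + 4)/(w^4 + w^3 - 24*w^2 - 4*w + 80)^2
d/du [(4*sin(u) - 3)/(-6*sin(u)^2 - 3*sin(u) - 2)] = (24*sin(u)^2 - 36*sin(u) - 17)*cos(u)/(6*sin(u)^2 + 3*sin(u) + 2)^2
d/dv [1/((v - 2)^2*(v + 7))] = -(3*v + 12)/((v - 2)^3*(v + 7)^2)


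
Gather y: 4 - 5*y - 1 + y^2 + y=y^2 - 4*y + 3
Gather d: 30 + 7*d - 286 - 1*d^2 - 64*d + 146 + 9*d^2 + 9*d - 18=8*d^2 - 48*d - 128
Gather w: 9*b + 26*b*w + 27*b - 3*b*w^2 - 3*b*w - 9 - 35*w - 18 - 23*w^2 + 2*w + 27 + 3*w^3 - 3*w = 36*b + 3*w^3 + w^2*(-3*b - 23) + w*(23*b - 36)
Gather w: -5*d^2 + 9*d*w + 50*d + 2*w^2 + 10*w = -5*d^2 + 50*d + 2*w^2 + w*(9*d + 10)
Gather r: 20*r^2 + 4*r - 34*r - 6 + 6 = 20*r^2 - 30*r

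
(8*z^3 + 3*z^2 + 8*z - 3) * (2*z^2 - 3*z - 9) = 16*z^5 - 18*z^4 - 65*z^3 - 57*z^2 - 63*z + 27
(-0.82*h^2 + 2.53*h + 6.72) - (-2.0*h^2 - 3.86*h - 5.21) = 1.18*h^2 + 6.39*h + 11.93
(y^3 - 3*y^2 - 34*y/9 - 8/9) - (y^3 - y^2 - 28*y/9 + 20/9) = -2*y^2 - 2*y/3 - 28/9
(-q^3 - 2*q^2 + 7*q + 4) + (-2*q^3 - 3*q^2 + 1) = -3*q^3 - 5*q^2 + 7*q + 5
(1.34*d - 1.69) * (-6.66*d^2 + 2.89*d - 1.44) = -8.9244*d^3 + 15.128*d^2 - 6.8137*d + 2.4336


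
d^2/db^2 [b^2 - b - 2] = 2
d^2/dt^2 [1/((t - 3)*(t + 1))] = 2*((t - 3)^2 + (t - 3)*(t + 1) + (t + 1)^2)/((t - 3)^3*(t + 1)^3)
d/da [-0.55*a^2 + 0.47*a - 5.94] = 0.47 - 1.1*a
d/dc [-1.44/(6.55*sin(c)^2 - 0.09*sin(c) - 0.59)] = (18.864*sin(c) - 0.1296)*cos(c)/(-6.55*sin(c)^2 + 0.09*sin(c) + 0.59)^2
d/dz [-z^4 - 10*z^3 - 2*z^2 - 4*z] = -4*z^3 - 30*z^2 - 4*z - 4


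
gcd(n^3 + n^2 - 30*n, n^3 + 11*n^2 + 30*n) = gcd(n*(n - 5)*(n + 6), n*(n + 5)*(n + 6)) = n^2 + 6*n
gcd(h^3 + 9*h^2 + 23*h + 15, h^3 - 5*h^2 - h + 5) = h + 1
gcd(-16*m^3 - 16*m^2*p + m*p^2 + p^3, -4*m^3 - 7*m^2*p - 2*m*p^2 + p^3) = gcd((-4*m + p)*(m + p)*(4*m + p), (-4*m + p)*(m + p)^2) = -4*m^2 - 3*m*p + p^2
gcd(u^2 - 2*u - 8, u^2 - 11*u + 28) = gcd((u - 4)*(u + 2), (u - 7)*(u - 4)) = u - 4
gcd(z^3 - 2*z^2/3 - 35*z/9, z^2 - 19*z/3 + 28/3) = z - 7/3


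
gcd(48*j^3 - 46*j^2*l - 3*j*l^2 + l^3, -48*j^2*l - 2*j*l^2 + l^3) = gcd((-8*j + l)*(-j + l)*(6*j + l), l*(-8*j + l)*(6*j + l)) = 48*j^2 + 2*j*l - l^2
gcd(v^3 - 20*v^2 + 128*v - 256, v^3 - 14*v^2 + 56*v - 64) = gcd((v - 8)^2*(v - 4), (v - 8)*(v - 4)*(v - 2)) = v^2 - 12*v + 32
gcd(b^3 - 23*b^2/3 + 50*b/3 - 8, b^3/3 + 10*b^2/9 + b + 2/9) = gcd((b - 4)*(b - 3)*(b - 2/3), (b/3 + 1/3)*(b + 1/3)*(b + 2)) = 1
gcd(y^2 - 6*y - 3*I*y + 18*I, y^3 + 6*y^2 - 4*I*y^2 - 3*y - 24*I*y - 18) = y - 3*I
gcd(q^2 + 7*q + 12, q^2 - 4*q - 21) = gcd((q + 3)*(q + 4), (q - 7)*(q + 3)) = q + 3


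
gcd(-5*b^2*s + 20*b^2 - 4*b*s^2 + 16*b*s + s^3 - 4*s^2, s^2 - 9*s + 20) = s - 4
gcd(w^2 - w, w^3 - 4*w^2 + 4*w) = w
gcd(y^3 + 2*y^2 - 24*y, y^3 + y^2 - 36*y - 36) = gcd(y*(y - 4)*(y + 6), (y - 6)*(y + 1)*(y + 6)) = y + 6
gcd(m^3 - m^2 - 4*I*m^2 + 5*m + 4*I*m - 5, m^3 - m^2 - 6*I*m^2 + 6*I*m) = m - 1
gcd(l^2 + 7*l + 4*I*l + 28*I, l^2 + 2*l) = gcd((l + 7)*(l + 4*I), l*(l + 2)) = 1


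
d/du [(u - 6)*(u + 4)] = 2*u - 2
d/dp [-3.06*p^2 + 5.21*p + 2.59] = 5.21 - 6.12*p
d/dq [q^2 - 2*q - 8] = 2*q - 2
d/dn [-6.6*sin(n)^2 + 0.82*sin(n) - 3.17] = (0.82 - 13.2*sin(n))*cos(n)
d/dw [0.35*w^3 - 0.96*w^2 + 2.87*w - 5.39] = 1.05*w^2 - 1.92*w + 2.87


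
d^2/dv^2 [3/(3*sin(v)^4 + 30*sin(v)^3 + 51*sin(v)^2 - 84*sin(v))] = 2*(-8*sin(v)^4 - 123*sin(v)^3 - 665*sin(v)^2 - 1464*sin(v) - 1009 + 1009/sin(v) + 644/sin(v)^2 - 784/sin(v)^3)/((sin(v) - 1)^2*(sin(v) + 4)^3*(sin(v) + 7)^3)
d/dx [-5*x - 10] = -5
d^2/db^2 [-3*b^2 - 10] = -6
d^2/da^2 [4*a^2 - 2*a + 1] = 8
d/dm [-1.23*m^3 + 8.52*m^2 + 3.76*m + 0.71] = -3.69*m^2 + 17.04*m + 3.76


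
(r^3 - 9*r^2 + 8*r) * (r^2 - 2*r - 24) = r^5 - 11*r^4 + 2*r^3 + 200*r^2 - 192*r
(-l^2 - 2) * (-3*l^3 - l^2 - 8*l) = 3*l^5 + l^4 + 14*l^3 + 2*l^2 + 16*l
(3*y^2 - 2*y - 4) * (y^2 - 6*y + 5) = 3*y^4 - 20*y^3 + 23*y^2 + 14*y - 20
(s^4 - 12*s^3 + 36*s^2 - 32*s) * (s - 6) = s^5 - 18*s^4 + 108*s^3 - 248*s^2 + 192*s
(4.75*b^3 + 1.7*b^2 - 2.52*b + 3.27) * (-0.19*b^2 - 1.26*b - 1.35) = -0.9025*b^5 - 6.308*b^4 - 8.0757*b^3 + 0.258900000000001*b^2 - 0.7182*b - 4.4145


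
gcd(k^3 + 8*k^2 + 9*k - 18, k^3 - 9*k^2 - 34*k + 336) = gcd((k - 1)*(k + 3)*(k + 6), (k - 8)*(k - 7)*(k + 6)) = k + 6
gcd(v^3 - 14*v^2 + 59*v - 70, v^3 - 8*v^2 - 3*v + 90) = v - 5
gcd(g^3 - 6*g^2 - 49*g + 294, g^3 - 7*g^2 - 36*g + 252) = g^2 - 13*g + 42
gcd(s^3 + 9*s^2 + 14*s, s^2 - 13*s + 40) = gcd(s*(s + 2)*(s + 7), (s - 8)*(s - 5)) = 1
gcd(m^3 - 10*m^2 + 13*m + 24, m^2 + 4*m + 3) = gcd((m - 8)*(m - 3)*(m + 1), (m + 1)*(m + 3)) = m + 1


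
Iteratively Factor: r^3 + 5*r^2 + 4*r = (r + 1)*(r^2 + 4*r) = r*(r + 1)*(r + 4)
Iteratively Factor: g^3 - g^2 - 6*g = (g)*(g^2 - g - 6) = g*(g - 3)*(g + 2)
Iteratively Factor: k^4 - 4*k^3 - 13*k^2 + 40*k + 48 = (k + 1)*(k^3 - 5*k^2 - 8*k + 48) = (k + 1)*(k + 3)*(k^2 - 8*k + 16) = (k - 4)*(k + 1)*(k + 3)*(k - 4)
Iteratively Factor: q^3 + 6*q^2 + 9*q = (q)*(q^2 + 6*q + 9) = q*(q + 3)*(q + 3)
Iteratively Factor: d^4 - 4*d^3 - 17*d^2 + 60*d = (d + 4)*(d^3 - 8*d^2 + 15*d) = (d - 5)*(d + 4)*(d^2 - 3*d) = d*(d - 5)*(d + 4)*(d - 3)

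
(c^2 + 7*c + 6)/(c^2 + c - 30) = (c + 1)/(c - 5)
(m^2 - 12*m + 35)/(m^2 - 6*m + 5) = (m - 7)/(m - 1)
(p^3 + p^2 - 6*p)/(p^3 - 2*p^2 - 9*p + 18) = p/(p - 3)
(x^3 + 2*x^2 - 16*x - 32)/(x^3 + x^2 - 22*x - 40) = (x - 4)/(x - 5)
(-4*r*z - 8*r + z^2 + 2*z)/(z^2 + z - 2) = (-4*r + z)/(z - 1)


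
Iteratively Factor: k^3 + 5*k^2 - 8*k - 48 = (k - 3)*(k^2 + 8*k + 16) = (k - 3)*(k + 4)*(k + 4)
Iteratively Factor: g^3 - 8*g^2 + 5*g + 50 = (g + 2)*(g^2 - 10*g + 25) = (g - 5)*(g + 2)*(g - 5)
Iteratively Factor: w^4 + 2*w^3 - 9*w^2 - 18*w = (w + 3)*(w^3 - w^2 - 6*w) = (w + 2)*(w + 3)*(w^2 - 3*w) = w*(w + 2)*(w + 3)*(w - 3)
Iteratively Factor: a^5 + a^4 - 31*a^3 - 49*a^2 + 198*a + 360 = (a + 3)*(a^4 - 2*a^3 - 25*a^2 + 26*a + 120) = (a - 5)*(a + 3)*(a^3 + 3*a^2 - 10*a - 24) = (a - 5)*(a - 3)*(a + 3)*(a^2 + 6*a + 8) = (a - 5)*(a - 3)*(a + 2)*(a + 3)*(a + 4)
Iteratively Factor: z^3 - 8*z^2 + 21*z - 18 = (z - 2)*(z^2 - 6*z + 9) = (z - 3)*(z - 2)*(z - 3)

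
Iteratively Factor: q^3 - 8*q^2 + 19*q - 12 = (q - 1)*(q^2 - 7*q + 12) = (q - 4)*(q - 1)*(q - 3)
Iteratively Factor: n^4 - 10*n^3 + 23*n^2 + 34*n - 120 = (n - 5)*(n^3 - 5*n^2 - 2*n + 24) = (n - 5)*(n - 4)*(n^2 - n - 6) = (n - 5)*(n - 4)*(n - 3)*(n + 2)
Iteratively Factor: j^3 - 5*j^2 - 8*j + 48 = (j - 4)*(j^2 - j - 12) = (j - 4)^2*(j + 3)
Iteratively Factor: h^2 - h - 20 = (h + 4)*(h - 5)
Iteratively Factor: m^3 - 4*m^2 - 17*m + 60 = (m - 3)*(m^2 - m - 20) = (m - 3)*(m + 4)*(m - 5)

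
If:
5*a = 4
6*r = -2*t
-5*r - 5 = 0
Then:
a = 4/5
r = -1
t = 3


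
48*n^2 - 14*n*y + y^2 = (-8*n + y)*(-6*n + y)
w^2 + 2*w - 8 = (w - 2)*(w + 4)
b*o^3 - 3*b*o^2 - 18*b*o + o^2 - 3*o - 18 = (o - 6)*(o + 3)*(b*o + 1)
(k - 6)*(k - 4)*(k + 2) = k^3 - 8*k^2 + 4*k + 48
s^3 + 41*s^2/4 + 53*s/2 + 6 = (s + 1/4)*(s + 4)*(s + 6)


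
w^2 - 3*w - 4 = (w - 4)*(w + 1)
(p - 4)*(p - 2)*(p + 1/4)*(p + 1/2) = p^4 - 21*p^3/4 + 29*p^2/8 + 21*p/4 + 1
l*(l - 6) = l^2 - 6*l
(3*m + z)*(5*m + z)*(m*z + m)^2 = 15*m^4*z^2 + 30*m^4*z + 15*m^4 + 8*m^3*z^3 + 16*m^3*z^2 + 8*m^3*z + m^2*z^4 + 2*m^2*z^3 + m^2*z^2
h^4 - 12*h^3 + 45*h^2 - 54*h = h*(h - 6)*(h - 3)^2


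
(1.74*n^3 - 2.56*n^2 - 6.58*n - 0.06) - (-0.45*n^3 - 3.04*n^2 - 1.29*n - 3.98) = 2.19*n^3 + 0.48*n^2 - 5.29*n + 3.92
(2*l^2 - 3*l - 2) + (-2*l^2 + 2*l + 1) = -l - 1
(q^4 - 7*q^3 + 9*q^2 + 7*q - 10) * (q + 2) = q^5 - 5*q^4 - 5*q^3 + 25*q^2 + 4*q - 20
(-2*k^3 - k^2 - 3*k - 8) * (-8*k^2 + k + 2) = 16*k^5 + 6*k^4 + 19*k^3 + 59*k^2 - 14*k - 16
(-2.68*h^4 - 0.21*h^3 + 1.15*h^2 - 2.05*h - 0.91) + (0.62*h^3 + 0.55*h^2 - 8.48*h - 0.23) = -2.68*h^4 + 0.41*h^3 + 1.7*h^2 - 10.53*h - 1.14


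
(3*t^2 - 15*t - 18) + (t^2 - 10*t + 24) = 4*t^2 - 25*t + 6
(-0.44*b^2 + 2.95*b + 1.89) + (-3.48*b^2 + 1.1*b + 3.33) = -3.92*b^2 + 4.05*b + 5.22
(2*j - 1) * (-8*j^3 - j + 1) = -16*j^4 + 8*j^3 - 2*j^2 + 3*j - 1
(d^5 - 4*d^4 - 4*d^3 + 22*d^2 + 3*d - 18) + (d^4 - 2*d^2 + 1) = d^5 - 3*d^4 - 4*d^3 + 20*d^2 + 3*d - 17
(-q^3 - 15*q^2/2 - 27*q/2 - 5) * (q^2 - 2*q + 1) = -q^5 - 11*q^4/2 + q^3/2 + 29*q^2/2 - 7*q/2 - 5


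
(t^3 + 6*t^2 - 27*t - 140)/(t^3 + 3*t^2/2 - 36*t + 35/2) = 2*(t + 4)/(2*t - 1)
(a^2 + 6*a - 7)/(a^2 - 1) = (a + 7)/(a + 1)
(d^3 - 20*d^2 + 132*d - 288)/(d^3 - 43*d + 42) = (d^2 - 14*d + 48)/(d^2 + 6*d - 7)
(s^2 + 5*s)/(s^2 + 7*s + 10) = s/(s + 2)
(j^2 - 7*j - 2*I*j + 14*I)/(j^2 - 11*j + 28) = (j - 2*I)/(j - 4)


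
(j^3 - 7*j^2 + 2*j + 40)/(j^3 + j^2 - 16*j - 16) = (j^2 - 3*j - 10)/(j^2 + 5*j + 4)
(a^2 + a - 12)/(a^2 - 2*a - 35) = (-a^2 - a + 12)/(-a^2 + 2*a + 35)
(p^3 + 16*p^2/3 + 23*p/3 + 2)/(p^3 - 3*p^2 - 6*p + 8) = (p^2 + 10*p/3 + 1)/(p^2 - 5*p + 4)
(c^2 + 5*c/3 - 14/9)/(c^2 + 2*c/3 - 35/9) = (3*c - 2)/(3*c - 5)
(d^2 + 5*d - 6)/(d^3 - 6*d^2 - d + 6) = (d + 6)/(d^2 - 5*d - 6)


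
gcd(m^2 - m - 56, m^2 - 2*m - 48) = m - 8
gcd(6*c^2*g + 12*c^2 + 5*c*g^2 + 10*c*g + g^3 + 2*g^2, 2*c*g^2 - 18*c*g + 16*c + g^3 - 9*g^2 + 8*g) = 2*c + g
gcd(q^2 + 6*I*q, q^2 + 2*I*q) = q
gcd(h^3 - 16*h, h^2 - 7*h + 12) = h - 4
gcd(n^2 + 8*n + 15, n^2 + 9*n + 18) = n + 3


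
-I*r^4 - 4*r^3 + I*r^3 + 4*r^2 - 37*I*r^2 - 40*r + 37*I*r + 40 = (r - 8*I)*(r - I)*(r + 5*I)*(-I*r + I)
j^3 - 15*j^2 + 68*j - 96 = (j - 8)*(j - 4)*(j - 3)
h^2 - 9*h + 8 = (h - 8)*(h - 1)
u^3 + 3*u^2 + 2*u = u*(u + 1)*(u + 2)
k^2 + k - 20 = (k - 4)*(k + 5)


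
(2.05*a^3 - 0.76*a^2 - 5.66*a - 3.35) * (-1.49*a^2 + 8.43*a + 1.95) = -3.0545*a^5 + 18.4139*a^4 + 6.0241*a^3 - 44.2043*a^2 - 39.2775*a - 6.5325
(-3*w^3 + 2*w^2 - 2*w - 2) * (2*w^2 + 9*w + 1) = -6*w^5 - 23*w^4 + 11*w^3 - 20*w^2 - 20*w - 2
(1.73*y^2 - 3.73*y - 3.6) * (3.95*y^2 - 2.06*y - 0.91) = 6.8335*y^4 - 18.2973*y^3 - 8.1105*y^2 + 10.8103*y + 3.276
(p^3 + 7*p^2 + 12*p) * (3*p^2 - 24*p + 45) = 3*p^5 - 3*p^4 - 87*p^3 + 27*p^2 + 540*p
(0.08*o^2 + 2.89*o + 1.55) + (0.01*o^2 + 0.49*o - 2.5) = 0.09*o^2 + 3.38*o - 0.95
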